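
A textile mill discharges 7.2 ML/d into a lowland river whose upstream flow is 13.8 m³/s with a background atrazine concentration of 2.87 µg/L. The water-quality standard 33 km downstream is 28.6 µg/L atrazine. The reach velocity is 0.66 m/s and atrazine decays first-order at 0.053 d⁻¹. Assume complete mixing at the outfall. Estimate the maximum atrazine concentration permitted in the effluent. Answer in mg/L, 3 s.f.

7.2 ML/d = 0.08333 m³/s.
2.87 µg/L = 0.00287 mg/L.
28.6 µg/L = 0.0286 mg/L.
Travel time to the compliance point: t = 3.3e+04/0.66 = 5e+04 s = 0.5787 d; decay factor exp(−0.053·0.5787) = 0.9698.
So the concentration just after mixing may be at most 0.0286/0.9698 = 0.02949 mg/L.
Mass balance: 0.02949·13.88 = 0.08333·Cₑ + 13.8·0.00287.
Cₑ = (0.4094 − 0.03961) / 0.08333 = 4.438 mg/L.

4.44 mg/L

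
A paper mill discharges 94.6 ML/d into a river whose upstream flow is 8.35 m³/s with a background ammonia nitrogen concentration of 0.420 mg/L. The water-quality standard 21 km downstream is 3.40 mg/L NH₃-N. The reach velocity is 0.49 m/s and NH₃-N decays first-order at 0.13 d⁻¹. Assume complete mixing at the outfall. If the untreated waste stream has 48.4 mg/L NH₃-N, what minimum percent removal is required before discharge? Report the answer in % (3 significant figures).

42.0 %

94.6 ML/d = 1.095 m³/s.
Travel time to the compliance point: t = 2.1e+04/0.49 = 4.286e+04 s = 0.496 d; decay factor exp(−0.13·0.496) = 0.9376.
So the concentration just after mixing may be at most 3.4/0.9376 = 3.626 mg/L.
Mass balance: 3.626·9.445 = 1.095·Cₑ + 8.35·0.42.
Cₑ = (34.25 − 3.507) / 1.095 = 28.08 mg/L.
Required removal = 1 − 28.08/48.4 = 41.98 %.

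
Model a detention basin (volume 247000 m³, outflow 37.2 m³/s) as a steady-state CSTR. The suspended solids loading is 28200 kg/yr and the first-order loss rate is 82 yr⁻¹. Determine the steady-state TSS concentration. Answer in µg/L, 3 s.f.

Outflow Q = 37.2 m³/s × 3.156e+07 s/yr = 1.174e+09 m³/yr.
Steady-state CSTR mass balance: W = Q·C + k·V·C, so C = W/(Q + kV).
Q + kV = 1.174e+09 + 82·247000 = 1.194e+09 m³/yr.
C = 28200/1.194e+09 = 2.361e-05 kg/m³ = 0.02361 mg/L = 23.61 µg/L.

23.6 µg/L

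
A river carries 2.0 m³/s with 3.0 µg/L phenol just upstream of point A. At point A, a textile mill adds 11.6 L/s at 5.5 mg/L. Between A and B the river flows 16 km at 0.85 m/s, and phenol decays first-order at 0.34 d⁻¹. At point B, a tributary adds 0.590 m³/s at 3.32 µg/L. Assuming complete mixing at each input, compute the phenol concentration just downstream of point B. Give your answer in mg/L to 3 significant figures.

0.0257 mg/L

3.0 µg/L = 0.003 mg/L.
11.6 L/s = 0.0116 m³/s.
After input A: C = (2·0.003 + 0.0116·5.5) / 2.012 = 0.0347 mg/L.
Over the 16 km reach to input B (t = 1.882e+04 s = 0.2179 d), decay gives C = 0.0347·exp(−0.34·0.2179) = 0.03222 mg/L.
3.32 µg/L = 0.00332 mg/L.
After input B: C = (2.012·0.03222 + 0.59·0.00332) / 2.602 = 0.02567 mg/L.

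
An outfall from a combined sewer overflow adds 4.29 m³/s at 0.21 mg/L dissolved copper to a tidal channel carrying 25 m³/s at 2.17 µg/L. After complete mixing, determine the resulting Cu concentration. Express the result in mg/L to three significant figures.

2.17 µg/L = 0.00217 mg/L.
Conservation of mass across the mixing zone: C = (4.29·0.21 + 25·0.00217) / (4.29 + 25) = 0.9551/29.29 = 0.03261 mg/L.

0.0326 mg/L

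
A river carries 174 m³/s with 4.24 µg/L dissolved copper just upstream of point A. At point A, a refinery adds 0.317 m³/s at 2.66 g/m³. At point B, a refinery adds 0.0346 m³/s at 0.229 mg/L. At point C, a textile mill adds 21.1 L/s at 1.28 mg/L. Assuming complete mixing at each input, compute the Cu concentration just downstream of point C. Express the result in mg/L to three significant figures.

4.24 µg/L = 0.00424 mg/L.
After input A: C = (174·0.00424 + 0.317·2.66) / 174.3 = 0.00907 mg/L.
After input B: C = (174.3·0.00907 + 0.0346·0.229) / 174.4 = 0.009113 mg/L.
21.1 L/s = 0.0211 m³/s.
After input C: C = (174.4·0.009113 + 0.0211·1.28) / 174.4 = 0.009267 mg/L.

0.00927 mg/L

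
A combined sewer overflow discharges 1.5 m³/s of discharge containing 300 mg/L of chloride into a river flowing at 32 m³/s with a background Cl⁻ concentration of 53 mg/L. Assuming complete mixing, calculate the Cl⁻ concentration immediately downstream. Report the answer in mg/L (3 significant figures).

Conservation of mass across the mixing zone: C = (1.5·300 + 32·53) / (1.5 + 32) = 2146/33.5 = 64.06 mg/L.

64.1 mg/L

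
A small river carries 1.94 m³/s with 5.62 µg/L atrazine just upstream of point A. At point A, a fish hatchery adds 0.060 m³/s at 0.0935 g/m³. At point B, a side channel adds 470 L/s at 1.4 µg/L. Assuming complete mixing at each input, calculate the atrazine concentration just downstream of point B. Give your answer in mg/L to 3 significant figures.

0.00695 mg/L

5.62 µg/L = 0.00562 mg/L.
After input A: C = (1.94·0.00562 + 0.06·0.0935) / 2 = 0.008256 mg/L.
470 L/s = 0.47 m³/s.
1.4 µg/L = 0.0014 mg/L.
After input B: C = (2·0.008256 + 0.47·0.0014) / 2.47 = 0.006952 mg/L.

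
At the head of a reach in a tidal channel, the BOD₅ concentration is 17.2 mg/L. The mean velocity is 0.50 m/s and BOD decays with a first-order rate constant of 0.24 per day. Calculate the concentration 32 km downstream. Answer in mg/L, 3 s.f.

14.4 mg/L

Travel time t = 32 km / 0.50 m/s = 3.2e+04/0.50 = 6.4e+04 s = 0.7407 d.
First-order decay: C = 17.2·exp(−0.24·0.7407) = 17.2·0.8371 = 14.4 mg/L.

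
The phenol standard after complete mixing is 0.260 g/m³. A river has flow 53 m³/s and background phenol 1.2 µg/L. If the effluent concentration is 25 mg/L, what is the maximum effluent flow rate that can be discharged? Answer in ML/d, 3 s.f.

1.2 µg/L = 0.0012 mg/L.
Mass balance at complete mixing: C_std·(Q_w + Q_r) = Q_w·C_e + Q_r·C_b.
Rearranging, Q_w = Q_r·(C_std − C_b)/(C_e − C_std) = 53·(0.26 − 0.0012) / (25 − 0.26) = 0.5544 m³/s.
= 47.9 ML/d.

47.9 ML/d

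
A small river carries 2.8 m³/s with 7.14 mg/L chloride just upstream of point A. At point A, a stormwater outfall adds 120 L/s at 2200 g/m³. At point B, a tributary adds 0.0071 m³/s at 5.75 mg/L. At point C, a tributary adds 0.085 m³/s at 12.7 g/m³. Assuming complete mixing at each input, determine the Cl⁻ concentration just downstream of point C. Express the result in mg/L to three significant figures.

120 L/s = 0.12 m³/s.
After input A: C = (2.8·7.14 + 0.12·2200) / 2.92 = 97.26 mg/L.
After input B: C = (2.92·97.26 + 0.0071·5.75) / 2.927 = 97.04 mg/L.
After input C: C = (2.927·97.04 + 0.085·12.7) / 3.012 = 94.66 mg/L.

94.7 mg/L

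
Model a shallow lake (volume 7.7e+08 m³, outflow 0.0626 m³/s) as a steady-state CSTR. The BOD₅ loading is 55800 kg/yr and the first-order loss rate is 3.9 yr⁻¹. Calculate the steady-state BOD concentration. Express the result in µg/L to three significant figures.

Outflow Q = 0.0626 m³/s × 3.156e+07 s/yr = 1.976e+06 m³/yr.
Steady-state CSTR mass balance: W = Q·C + k·V·C, so C = W/(Q + kV).
Q + kV = 1.976e+06 + 3.9·7.7e+08 = 3.005e+09 m³/yr.
C = 55800/3.005e+09 = 1.857e-05 kg/m³ = 0.01857 mg/L = 18.57 µg/L.

18.6 µg/L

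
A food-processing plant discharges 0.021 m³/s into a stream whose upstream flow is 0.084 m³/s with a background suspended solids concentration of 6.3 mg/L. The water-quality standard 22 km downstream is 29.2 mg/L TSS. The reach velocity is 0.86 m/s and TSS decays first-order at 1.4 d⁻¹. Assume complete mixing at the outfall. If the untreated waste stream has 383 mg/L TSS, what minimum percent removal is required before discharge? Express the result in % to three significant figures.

Travel time to the compliance point: t = 2.2e+04/0.86 = 2.558e+04 s = 0.2961 d; decay factor exp(−1.4·0.2961) = 0.6607.
So the concentration just after mixing may be at most 29.2/0.6607 = 44.2 mg/L.
Mass balance: 44.2·0.105 = 0.021·Cₑ + 0.084·6.3.
Cₑ = (4.641 − 0.5292) / 0.021 = 195.8 mg/L.
Required removal = 1 − 195.8/383 = 48.88 %.

48.9 %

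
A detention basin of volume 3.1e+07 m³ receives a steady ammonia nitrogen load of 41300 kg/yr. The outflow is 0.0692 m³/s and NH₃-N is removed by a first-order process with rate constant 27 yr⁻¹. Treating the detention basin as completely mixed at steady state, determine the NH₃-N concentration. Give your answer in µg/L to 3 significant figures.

Outflow Q = 0.0692 m³/s × 3.156e+07 s/yr = 2.184e+06 m³/yr.
Steady-state CSTR mass balance: W = Q·C + k·V·C, so C = W/(Q + kV).
Q + kV = 2.184e+06 + 27·3.1e+07 = 8.392e+08 m³/yr.
C = 41300/8.392e+08 = 4.921e-05 kg/m³ = 0.04921 mg/L = 49.21 µg/L.

49.2 µg/L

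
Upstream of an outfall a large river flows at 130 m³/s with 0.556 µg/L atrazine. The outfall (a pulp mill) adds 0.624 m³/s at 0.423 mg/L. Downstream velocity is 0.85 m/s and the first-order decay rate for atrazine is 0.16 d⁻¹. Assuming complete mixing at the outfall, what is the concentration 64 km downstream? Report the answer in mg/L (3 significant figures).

0.556 µg/L = 0.000556 mg/L.
After complete mixing, C₀ = (0.624·0.423 + 130·0.000556) / 130.6 = 0.002574 mg/L.
Travel time t = 6.4e+04 m / 0.85 m/s = 7.529e+04 s = 0.8715 d.
C = 0.002574·exp(−0.16·0.8715) = 0.002574·0.8699 = 0.002239 mg/L.

0.00224 mg/L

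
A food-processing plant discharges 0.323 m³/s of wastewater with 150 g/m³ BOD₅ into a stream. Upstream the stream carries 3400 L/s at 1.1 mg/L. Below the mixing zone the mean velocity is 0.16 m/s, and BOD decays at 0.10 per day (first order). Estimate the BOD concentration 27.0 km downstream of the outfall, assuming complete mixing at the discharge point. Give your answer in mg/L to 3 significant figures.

3400 L/s = 3.4 m³/s.
After complete mixing, C₀ = (0.323·150 + 3.4·1.1) / 3.723 = 14.02 mg/L.
Travel time t = 2.7e+04 m / 0.16 m/s = 1.688e+05 s = 1.953 d.
C = 14.02·exp(−0.10·1.953) = 14.02·0.8226 = 11.53 mg/L.

11.5 mg/L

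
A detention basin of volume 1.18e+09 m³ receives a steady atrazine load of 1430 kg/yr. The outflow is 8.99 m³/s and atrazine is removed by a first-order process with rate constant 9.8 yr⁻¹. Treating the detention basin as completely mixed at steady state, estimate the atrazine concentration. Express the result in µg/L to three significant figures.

Outflow Q = 8.99 m³/s × 3.156e+07 s/yr = 2.837e+08 m³/yr.
Steady-state CSTR mass balance: W = Q·C + k·V·C, so C = W/(Q + kV).
Q + kV = 2.837e+08 + 9.8·1.18e+09 = 1.185e+10 m³/yr.
C = 1430/1.185e+10 = 1.207e-07 kg/m³ = 0.0001207 mg/L = 0.1207 µg/L.

0.121 µg/L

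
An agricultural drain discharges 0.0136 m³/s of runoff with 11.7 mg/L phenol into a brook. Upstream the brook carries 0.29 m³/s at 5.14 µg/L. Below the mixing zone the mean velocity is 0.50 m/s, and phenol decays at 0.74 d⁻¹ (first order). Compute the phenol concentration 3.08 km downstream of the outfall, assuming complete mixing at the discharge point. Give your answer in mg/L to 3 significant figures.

0.502 mg/L

5.14 µg/L = 0.00514 mg/L.
After complete mixing, C₀ = (0.0136·11.7 + 0.29·0.00514) / 0.3036 = 0.529 mg/L.
Travel time t = 3080 m / 0.50 m/s = 6160 s = 0.0713 d.
C = 0.529·exp(−0.74·0.0713) = 0.529·0.9486 = 0.5018 mg/L.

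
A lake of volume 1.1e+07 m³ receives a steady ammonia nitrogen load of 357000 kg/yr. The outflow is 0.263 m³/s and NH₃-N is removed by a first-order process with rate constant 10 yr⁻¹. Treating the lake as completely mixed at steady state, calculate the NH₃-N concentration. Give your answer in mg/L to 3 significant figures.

Outflow Q = 0.263 m³/s × 3.156e+07 s/yr = 8.3e+06 m³/yr.
Steady-state CSTR mass balance: W = Q·C + k·V·C, so C = W/(Q + kV).
Q + kV = 8.3e+06 + 10·1.1e+07 = 1.183e+08 m³/yr.
C = 357000/1.183e+08 = 0.003018 kg/m³ = 3.018 mg/L.

3.02 mg/L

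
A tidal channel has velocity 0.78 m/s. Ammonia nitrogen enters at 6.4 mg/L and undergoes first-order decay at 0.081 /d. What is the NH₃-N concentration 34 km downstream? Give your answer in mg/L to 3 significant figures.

6.14 mg/L

Travel time t = 34 km / 0.78 m/s = 3.4e+04/0.78 = 4.359e+04 s = 0.5045 d.
First-order decay: C = 6.4·exp(−0.081·0.5045) = 6.4·0.96 = 6.144 mg/L.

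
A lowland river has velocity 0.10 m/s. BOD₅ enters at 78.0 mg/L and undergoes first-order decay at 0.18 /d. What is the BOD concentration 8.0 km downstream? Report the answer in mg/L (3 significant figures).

Travel time t = 8.0 km / 0.10 m/s = 8000/0.10 = 8e+04 s = 0.9259 d.
First-order decay: C = 78.0·exp(−0.18·0.9259) = 78.0·0.8465 = 66.03 mg/L.

66.0 mg/L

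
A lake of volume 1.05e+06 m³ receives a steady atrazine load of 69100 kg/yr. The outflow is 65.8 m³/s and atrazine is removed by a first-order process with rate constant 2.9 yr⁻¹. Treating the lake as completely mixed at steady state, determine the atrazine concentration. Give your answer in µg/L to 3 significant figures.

33.2 µg/L

Outflow Q = 65.8 m³/s × 3.156e+07 s/yr = 2.076e+09 m³/yr.
Steady-state CSTR mass balance: W = Q·C + k·V·C, so C = W/(Q + kV).
Q + kV = 2.076e+09 + 2.9·1.05e+06 = 2.08e+09 m³/yr.
C = 69100/2.08e+09 = 3.323e-05 kg/m³ = 0.03323 mg/L = 33.23 µg/L.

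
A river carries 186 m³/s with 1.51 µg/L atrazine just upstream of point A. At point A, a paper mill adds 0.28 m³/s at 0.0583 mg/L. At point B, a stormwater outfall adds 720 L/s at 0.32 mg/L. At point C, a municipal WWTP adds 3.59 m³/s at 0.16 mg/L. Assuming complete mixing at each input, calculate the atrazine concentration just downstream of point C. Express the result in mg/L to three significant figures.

1.51 µg/L = 0.00151 mg/L.
After input A: C = (186·0.00151 + 0.28·0.0583) / 186.3 = 0.001595 mg/L.
720 L/s = 0.72 m³/s.
After input B: C = (186.3·0.001595 + 0.72·0.32) / 187 = 0.002821 mg/L.
After input C: C = (187·0.002821 + 3.59·0.16) / 190.6 = 0.005782 mg/L.

0.00578 mg/L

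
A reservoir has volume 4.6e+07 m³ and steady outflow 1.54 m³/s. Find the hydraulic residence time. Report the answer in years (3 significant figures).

0.947 yr

Q = 1.54 m³/s × 3.156e+07 s/yr = 4.86e+07 m³/yr.
Hydraulic residence time τ = V/Q = 4.6e+07/4.86e+07 = 0.9465 yr.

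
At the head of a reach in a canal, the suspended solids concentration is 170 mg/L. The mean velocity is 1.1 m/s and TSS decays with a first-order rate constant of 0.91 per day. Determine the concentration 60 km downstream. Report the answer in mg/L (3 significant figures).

95.7 mg/L

Travel time t = 60 km / 1.1 m/s = 6e+04/1.1 = 5.455e+04 s = 0.6313 d.
First-order decay: C = 170·exp(−0.91·0.6313) = 170·0.563 = 95.71 mg/L.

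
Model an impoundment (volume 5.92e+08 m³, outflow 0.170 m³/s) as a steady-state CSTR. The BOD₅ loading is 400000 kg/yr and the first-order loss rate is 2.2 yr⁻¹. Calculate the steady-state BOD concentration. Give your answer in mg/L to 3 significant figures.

Outflow Q = 0.170 m³/s × 3.156e+07 s/yr = 5.365e+06 m³/yr.
Steady-state CSTR mass balance: W = Q·C + k·V·C, so C = W/(Q + kV).
Q + kV = 5.365e+06 + 2.2·5.92e+08 = 1.308e+09 m³/yr.
C = 400000/1.308e+09 = 0.0003059 kg/m³ = 0.3059 mg/L.

0.306 mg/L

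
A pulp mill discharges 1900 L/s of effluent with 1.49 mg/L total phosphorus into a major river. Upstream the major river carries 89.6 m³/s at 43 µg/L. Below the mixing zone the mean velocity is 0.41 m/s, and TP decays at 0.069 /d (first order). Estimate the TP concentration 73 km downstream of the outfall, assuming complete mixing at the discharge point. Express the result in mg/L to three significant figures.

0.0634 mg/L

1900 L/s = 1.9 m³/s.
43 µg/L = 0.043 mg/L.
After complete mixing, C₀ = (1.9·1.49 + 89.6·0.043) / 91.5 = 0.07305 mg/L.
Travel time t = 7.3e+04 m / 0.41 m/s = 1.78e+05 s = 2.061 d.
C = 0.07305·exp(−0.069·2.061) = 0.07305·0.8675 = 0.06336 mg/L.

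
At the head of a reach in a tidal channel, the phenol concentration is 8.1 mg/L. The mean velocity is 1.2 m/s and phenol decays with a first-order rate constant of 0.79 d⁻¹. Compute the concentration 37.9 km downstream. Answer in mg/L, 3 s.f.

Travel time t = 37.9 km / 1.2 m/s = 3.79e+04/1.2 = 3.158e+04 s = 0.3655 d.
First-order decay: C = 8.1·exp(−0.79·0.3655) = 8.1·0.7492 = 6.068 mg/L.

6.07 mg/L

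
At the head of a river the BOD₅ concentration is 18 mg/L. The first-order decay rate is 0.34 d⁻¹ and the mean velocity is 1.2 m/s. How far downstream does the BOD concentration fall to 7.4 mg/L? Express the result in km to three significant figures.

271 km

From C = C₀·e^(−kt), t = ln(C₀/C)/k = ln(18/7.4)/0.34 = 0.8889/0.34 = 2.614 d.
Distance = v·t = 1.2 m/s × 2.259e+05 s = 2.711e+05 m = 271.1 km.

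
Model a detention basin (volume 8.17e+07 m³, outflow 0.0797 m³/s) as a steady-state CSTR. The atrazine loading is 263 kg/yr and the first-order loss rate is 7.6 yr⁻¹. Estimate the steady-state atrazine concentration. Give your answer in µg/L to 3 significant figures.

Outflow Q = 0.0797 m³/s × 3.156e+07 s/yr = 2.515e+06 m³/yr.
Steady-state CSTR mass balance: W = Q·C + k·V·C, so C = W/(Q + kV).
Q + kV = 2.515e+06 + 7.6·8.17e+07 = 6.234e+08 m³/yr.
C = 263/6.234e+08 = 4.219e-07 kg/m³ = 0.0004219 mg/L = 0.4219 µg/L.

0.422 µg/L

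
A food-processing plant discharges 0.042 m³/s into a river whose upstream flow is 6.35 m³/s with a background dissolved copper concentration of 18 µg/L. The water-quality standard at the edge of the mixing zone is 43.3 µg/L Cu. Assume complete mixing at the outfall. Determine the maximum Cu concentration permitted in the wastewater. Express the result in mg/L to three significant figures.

18 µg/L = 0.018 mg/L.
43.3 µg/L = 0.0433 mg/L.
Mass balance: 0.0433·6.392 = 0.042·Cₑ + 6.35·0.018.
Cₑ = (0.2768 − 0.1143) / 0.042 = 3.868 mg/L.

3.87 mg/L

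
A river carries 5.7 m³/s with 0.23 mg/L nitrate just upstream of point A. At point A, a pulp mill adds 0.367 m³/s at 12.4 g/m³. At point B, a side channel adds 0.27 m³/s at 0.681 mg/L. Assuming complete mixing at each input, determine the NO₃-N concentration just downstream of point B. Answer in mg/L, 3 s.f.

After input A: C = (5.7·0.23 + 0.367·12.4) / 6.067 = 0.9662 mg/L.
After input B: C = (6.067·0.9662 + 0.27·0.681) / 6.337 = 0.954 mg/L.

0.954 mg/L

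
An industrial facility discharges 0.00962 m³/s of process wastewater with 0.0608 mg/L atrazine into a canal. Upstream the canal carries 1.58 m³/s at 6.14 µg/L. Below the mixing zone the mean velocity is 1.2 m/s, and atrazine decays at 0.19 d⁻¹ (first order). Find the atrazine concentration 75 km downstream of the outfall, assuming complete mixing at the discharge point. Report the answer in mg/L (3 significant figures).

0.00564 mg/L

6.14 µg/L = 0.00614 mg/L.
After complete mixing, C₀ = (0.00962·0.0608 + 1.58·0.00614) / 1.59 = 0.006471 mg/L.
Travel time t = 7.5e+04 m / 1.2 m/s = 6.25e+04 s = 0.7234 d.
C = 0.006471·exp(−0.19·0.7234) = 0.006471·0.8716 = 0.00564 mg/L.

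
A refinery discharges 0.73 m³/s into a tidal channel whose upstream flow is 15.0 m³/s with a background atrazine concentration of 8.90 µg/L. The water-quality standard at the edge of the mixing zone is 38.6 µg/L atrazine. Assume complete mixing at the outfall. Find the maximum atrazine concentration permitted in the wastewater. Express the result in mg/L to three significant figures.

0.649 mg/L

8.90 µg/L = 0.0089 mg/L.
38.6 µg/L = 0.0386 mg/L.
Mass balance: 0.0386·15.73 = 0.73·Cₑ + 15·0.0089.
Cₑ = (0.6072 − 0.1335) / 0.73 = 0.6489 mg/L.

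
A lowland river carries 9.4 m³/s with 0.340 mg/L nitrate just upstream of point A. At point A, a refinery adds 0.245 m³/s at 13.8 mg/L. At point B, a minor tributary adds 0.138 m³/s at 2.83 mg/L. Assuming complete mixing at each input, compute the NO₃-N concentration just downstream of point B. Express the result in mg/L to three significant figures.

After input A: C = (9.4·0.34 + 0.245·13.8) / 9.645 = 0.6819 mg/L.
After input B: C = (9.645·0.6819 + 0.138·2.83) / 9.783 = 0.7122 mg/L.

0.712 mg/L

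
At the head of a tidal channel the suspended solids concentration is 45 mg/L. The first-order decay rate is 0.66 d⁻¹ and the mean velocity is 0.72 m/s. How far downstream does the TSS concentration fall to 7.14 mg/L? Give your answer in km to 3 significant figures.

From C = C₀·e^(−kt), t = ln(C₀/C)/k = ln(45/7.14)/0.66 = 1.841/0.66 = 2.789 d.
Distance = v·t = 0.72 m/s × 2.41e+05 s = 1.735e+05 m = 173.5 km.

174 km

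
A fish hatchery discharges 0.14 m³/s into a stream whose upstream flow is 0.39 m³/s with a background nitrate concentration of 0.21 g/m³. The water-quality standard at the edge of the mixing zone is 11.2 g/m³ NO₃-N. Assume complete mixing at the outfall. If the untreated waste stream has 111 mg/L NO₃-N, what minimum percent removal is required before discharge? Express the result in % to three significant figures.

62.3 %

Mass balance: 11.2·0.53 = 0.14·Cₑ + 0.39·0.21.
Cₑ = (5.936 − 0.0819) / 0.14 = 41.81 mg/L.
Required removal = 1 − 41.81/111 = 62.33 %.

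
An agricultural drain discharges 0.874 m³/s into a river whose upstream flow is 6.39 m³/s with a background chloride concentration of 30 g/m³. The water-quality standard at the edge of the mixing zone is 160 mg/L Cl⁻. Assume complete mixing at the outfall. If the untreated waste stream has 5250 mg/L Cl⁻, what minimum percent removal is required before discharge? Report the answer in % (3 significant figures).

78.8 %

Mass balance: 160·7.264 = 0.874·Cₑ + 6.39·30.
Cₑ = (1162 − 191.7) / 0.874 = 1110 mg/L.
Required removal = 1 − 1110/5250 = 78.85 %.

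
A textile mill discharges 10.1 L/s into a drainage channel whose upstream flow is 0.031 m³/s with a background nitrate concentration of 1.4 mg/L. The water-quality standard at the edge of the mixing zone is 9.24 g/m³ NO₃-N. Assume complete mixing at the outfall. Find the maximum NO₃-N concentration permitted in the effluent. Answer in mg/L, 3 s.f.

33.3 mg/L

10.1 L/s = 0.0101 m³/s.
Mass balance: 9.24·0.0411 = 0.0101·Cₑ + 0.031·1.4.
Cₑ = (0.3798 − 0.0434) / 0.0101 = 33.3 mg/L.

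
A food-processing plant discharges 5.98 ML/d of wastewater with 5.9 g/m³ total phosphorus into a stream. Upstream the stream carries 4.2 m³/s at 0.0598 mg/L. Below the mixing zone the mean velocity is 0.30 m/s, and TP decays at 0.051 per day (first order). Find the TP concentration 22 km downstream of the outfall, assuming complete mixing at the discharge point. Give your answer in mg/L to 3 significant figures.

0.148 mg/L

5.98 ML/d = 0.06921 m³/s.
After complete mixing, C₀ = (0.06921·5.9 + 4.2·0.0598) / 4.269 = 0.1545 mg/L.
Travel time t = 2.2e+04 m / 0.30 m/s = 7.333e+04 s = 0.8488 d.
C = 0.1545·exp(−0.051·0.8488) = 0.1545·0.9576 = 0.1479 mg/L.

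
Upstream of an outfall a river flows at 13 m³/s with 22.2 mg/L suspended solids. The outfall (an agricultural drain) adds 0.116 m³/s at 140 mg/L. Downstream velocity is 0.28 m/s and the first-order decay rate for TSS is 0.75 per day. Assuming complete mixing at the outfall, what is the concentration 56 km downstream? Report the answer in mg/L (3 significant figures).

4.10 mg/L

After complete mixing, C₀ = (0.116·140 + 13·22.2) / 13.12 = 23.24 mg/L.
Travel time t = 5.6e+04 m / 0.28 m/s = 2e+05 s = 2.315 d.
C = 23.24·exp(−0.75·2.315) = 23.24·0.1762 = 4.095 mg/L.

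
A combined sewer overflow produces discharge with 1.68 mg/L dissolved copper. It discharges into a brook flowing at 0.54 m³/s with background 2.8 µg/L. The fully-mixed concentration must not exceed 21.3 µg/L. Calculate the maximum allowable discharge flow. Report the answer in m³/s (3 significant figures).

0.00602 m³/s

2.8 µg/L = 0.0028 mg/L.
21.3 µg/L = 0.0213 mg/L.
Mass balance at complete mixing: C_std·(Q_w + Q_r) = Q_w·C_e + Q_r·C_b.
Rearranging, Q_w = Q_r·(C_std − C_b)/(C_e − C_std) = 0.54·(0.0213 − 0.0028) / (1.68 − 0.0213) = 0.006023 m³/s.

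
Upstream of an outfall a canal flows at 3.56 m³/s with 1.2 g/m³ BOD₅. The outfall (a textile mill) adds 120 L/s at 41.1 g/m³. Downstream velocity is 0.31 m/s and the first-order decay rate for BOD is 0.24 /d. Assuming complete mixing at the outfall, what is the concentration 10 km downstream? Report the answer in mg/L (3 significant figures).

2.29 mg/L

120 L/s = 0.12 m³/s.
After complete mixing, C₀ = (0.12·41.1 + 3.56·1.2) / 3.68 = 2.501 mg/L.
Travel time t = 1e+04 m / 0.31 m/s = 3.226e+04 s = 0.3734 d.
C = 2.501·exp(−0.24·0.3734) = 2.501·0.9143 = 2.287 mg/L.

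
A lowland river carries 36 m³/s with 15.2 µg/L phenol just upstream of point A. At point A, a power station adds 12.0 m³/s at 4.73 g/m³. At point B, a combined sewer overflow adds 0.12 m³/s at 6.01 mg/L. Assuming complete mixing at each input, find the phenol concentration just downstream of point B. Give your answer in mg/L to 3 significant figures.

15.2 µg/L = 0.0152 mg/L.
After input A: C = (36·0.0152 + 12·4.73) / 48 = 1.194 mg/L.
After input B: C = (48·1.194 + 0.12·6.01) / 48.12 = 1.206 mg/L.

1.21 mg/L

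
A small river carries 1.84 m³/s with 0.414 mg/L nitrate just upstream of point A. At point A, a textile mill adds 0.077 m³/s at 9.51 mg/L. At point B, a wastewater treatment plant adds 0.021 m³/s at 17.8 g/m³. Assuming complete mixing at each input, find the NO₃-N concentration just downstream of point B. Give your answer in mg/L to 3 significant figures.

0.964 mg/L

After input A: C = (1.84·0.414 + 0.077·9.51) / 1.917 = 0.7794 mg/L.
After input B: C = (1.917·0.7794 + 0.021·17.8) / 1.938 = 0.9638 mg/L.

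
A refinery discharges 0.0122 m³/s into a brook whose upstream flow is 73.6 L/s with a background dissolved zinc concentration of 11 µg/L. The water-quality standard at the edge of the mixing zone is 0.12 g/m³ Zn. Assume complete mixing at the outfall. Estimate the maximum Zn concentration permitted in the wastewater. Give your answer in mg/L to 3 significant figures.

73.6 L/s = 0.0736 m³/s.
11 µg/L = 0.011 mg/L.
Mass balance: 0.12·0.0858 = 0.0122·Cₑ + 0.0736·0.011.
Cₑ = (0.0103 − 0.0008096) / 0.0122 = 0.7776 mg/L.

0.778 mg/L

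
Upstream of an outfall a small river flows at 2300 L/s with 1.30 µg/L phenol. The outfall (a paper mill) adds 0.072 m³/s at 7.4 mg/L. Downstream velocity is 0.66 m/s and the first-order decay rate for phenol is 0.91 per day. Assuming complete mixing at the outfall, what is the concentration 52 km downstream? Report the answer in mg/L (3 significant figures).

2300 L/s = 2.3 m³/s.
1.30 µg/L = 0.0013 mg/L.
After complete mixing, C₀ = (0.072·7.4 + 2.3·0.0013) / 2.372 = 0.2259 mg/L.
Travel time t = 5.2e+04 m / 0.66 m/s = 7.879e+04 s = 0.9119 d.
C = 0.2259·exp(−0.91·0.9119) = 0.2259·0.4361 = 0.09851 mg/L.

0.0985 mg/L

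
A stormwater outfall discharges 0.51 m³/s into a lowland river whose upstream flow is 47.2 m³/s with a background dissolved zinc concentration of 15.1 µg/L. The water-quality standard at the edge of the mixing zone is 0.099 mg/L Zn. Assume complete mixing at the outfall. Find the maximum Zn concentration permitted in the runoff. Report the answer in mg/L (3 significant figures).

15.1 µg/L = 0.0151 mg/L.
Mass balance: 0.099·47.71 = 0.51·Cₑ + 47.2·0.0151.
Cₑ = (4.723 − 0.7127) / 0.51 = 7.864 mg/L.

7.86 mg/L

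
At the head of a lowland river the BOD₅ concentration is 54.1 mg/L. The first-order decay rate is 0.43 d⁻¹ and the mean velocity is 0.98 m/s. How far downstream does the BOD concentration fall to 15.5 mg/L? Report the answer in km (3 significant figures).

246 km

From C = C₀·e^(−kt), t = ln(C₀/C)/k = ln(54.1/15.5)/0.43 = 1.25/0.43 = 2.907 d.
Distance = v·t = 0.98 m/s × 2.512e+05 s = 2.461e+05 m = 246.1 km.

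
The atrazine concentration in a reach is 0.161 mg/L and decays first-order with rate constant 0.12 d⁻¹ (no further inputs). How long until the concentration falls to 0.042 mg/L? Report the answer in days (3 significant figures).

t = ln(C₀/C)/k = ln(0.161/0.042)/0.12 = 1.344/0.12 = 11.2 d.

11.2 d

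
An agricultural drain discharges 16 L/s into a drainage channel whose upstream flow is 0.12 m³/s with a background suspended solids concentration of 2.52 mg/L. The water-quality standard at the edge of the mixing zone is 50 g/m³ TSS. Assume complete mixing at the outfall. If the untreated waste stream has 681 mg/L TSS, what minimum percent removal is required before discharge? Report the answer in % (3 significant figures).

40.4 %

16 L/s = 0.016 m³/s.
Mass balance: 50·0.136 = 0.016·Cₑ + 0.12·2.52.
Cₑ = (6.8 − 0.3024) / 0.016 = 406.1 mg/L.
Required removal = 1 − 406.1/681 = 40.37 %.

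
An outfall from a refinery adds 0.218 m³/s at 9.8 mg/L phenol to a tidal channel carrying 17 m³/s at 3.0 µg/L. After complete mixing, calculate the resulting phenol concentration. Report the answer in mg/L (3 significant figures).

0.127 mg/L

3.0 µg/L = 0.003 mg/L.
Flow-weighted mixing gives C = (0.218·9.8 + 17·0.003) / (0.218 + 17) = 2.187/17.22 = 0.127 mg/L.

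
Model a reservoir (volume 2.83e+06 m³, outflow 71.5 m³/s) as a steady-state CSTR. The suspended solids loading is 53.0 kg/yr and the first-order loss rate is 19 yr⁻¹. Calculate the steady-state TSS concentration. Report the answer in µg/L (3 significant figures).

Outflow Q = 71.5 m³/s × 3.156e+07 s/yr = 2.256e+09 m³/yr.
Steady-state CSTR mass balance: W = Q·C + k·V·C, so C = W/(Q + kV).
Q + kV = 2.256e+09 + 19·2.83e+06 = 2.31e+09 m³/yr.
C = 53.0/2.31e+09 = 2.294e-08 kg/m³ = 2.294e-05 mg/L = 0.02294 µg/L.

0.0229 µg/L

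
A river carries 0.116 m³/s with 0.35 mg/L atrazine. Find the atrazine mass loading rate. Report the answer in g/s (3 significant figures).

Mass flux = Q·C = 0.116 m³/s × 0.35 g/m³ = 0.0406 g/s.

0.0406 g/s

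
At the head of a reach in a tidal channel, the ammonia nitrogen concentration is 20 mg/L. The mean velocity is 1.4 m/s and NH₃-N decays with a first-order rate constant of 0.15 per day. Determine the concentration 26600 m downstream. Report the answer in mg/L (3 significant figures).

Travel time t = 26600 m / 1.4 m/s = 2.66e+04/1.4 = 1.9e+04 s = 0.2199 d.
First-order decay: C = 20·exp(−0.15·0.2199) = 20·0.9676 = 19.35 mg/L.

19.4 mg/L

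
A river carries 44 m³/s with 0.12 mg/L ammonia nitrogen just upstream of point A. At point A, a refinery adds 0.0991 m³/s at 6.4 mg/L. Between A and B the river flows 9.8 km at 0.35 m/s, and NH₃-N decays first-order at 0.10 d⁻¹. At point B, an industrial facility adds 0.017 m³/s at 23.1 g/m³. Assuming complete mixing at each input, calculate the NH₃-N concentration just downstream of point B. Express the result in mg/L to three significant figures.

0.139 mg/L

After input A: C = (44·0.12 + 0.0991·6.4) / 44.1 = 0.1341 mg/L.
Over the 9.8 km reach to input B (t = 2.8e+04 s = 0.3241 d), decay gives C = 0.1341·exp(−0.10·0.3241) = 0.1298 mg/L.
After input B: C = (44.1·0.1298 + 0.017·23.1) / 44.12 = 0.1387 mg/L.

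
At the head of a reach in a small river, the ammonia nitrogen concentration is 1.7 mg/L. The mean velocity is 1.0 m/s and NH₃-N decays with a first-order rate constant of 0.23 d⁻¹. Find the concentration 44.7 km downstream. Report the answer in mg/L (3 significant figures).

1.51 mg/L

Travel time t = 44.7 km / 1.0 m/s = 4.47e+04/1.0 = 4.47e+04 s = 0.5174 d.
First-order decay: C = 1.7·exp(−0.23·0.5174) = 1.7·0.8878 = 1.509 mg/L.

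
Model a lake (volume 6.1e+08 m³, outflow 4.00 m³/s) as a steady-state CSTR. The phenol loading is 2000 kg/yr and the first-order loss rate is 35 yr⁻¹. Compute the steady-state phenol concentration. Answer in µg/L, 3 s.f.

Outflow Q = 4.00 m³/s × 3.156e+07 s/yr = 1.262e+08 m³/yr.
Steady-state CSTR mass balance: W = Q·C + k·V·C, so C = W/(Q + kV).
Q + kV = 1.262e+08 + 35·6.1e+08 = 2.148e+10 m³/yr.
C = 2000/2.148e+10 = 9.313e-08 kg/m³ = 9.313e-05 mg/L = 0.09313 µg/L.

0.0931 µg/L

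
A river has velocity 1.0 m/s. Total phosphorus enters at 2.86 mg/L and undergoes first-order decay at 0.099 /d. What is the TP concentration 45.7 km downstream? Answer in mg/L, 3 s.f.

2.71 mg/L

Travel time t = 45.7 km / 1.0 m/s = 4.57e+04/1.0 = 4.57e+04 s = 0.5289 d.
First-order decay: C = 2.86·exp(−0.099·0.5289) = 2.86·0.949 = 2.714 mg/L.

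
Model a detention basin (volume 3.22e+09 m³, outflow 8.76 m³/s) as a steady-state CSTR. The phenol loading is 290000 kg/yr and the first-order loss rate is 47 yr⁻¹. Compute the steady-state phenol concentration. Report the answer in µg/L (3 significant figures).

Outflow Q = 8.76 m³/s × 3.156e+07 s/yr = 2.764e+08 m³/yr.
Steady-state CSTR mass balance: W = Q·C + k·V·C, so C = W/(Q + kV).
Q + kV = 2.764e+08 + 47·3.22e+09 = 1.516e+11 m³/yr.
C = 290000/1.516e+11 = 1.913e-06 kg/m³ = 0.001913 mg/L = 1.913 µg/L.

1.91 µg/L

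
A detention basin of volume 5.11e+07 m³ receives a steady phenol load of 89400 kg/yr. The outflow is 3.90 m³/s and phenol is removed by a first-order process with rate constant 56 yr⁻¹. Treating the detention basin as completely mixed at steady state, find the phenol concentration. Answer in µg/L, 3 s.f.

Outflow Q = 3.90 m³/s × 3.156e+07 s/yr = 1.231e+08 m³/yr.
Steady-state CSTR mass balance: W = Q·C + k·V·C, so C = W/(Q + kV).
Q + kV = 1.231e+08 + 56·5.11e+07 = 2.985e+09 m³/yr.
C = 89400/2.985e+09 = 2.995e-05 kg/m³ = 0.02995 mg/L = 29.95 µg/L.

30.0 µg/L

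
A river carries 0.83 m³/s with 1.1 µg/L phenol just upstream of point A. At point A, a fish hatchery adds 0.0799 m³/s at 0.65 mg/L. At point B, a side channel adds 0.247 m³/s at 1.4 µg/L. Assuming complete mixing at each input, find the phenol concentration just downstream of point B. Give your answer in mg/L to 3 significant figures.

1.1 µg/L = 0.0011 mg/L.
After input A: C = (0.83·0.0011 + 0.0799·0.65) / 0.9099 = 0.05808 mg/L.
1.4 µg/L = 0.0014 mg/L.
After input B: C = (0.9099·0.05808 + 0.247·0.0014) / 1.157 = 0.04598 mg/L.

0.0460 mg/L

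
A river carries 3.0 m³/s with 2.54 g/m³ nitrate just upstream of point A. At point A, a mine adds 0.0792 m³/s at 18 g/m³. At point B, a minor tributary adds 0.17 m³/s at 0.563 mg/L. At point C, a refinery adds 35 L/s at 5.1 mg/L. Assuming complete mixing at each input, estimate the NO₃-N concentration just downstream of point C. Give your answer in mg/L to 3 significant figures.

After input A: C = (3·2.54 + 0.0792·18) / 3.079 = 2.938 mg/L.
After input B: C = (3.079·2.938 + 0.17·0.563) / 3.249 = 2.813 mg/L.
35 L/s = 0.035 m³/s.
After input C: C = (3.249·2.813 + 0.035·5.1) / 3.284 = 2.838 mg/L.

2.84 mg/L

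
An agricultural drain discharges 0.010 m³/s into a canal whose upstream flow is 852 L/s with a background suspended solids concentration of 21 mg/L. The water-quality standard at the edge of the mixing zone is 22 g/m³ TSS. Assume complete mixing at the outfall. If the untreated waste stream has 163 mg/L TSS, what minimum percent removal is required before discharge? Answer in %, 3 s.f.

852 L/s = 0.852 m³/s.
Mass balance: 22·0.862 = 0.01·Cₑ + 0.852·21.
Cₑ = (18.96 − 17.89) / 0.01 = 107.2 mg/L.
Required removal = 1 − 107.2/163 = 34.23 %.

34.2 %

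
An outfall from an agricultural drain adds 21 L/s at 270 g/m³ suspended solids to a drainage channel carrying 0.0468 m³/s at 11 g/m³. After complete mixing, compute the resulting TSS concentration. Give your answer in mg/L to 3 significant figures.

21 L/s = 0.021 m³/s.
By mass balance at complete mixing, C = (0.021·270 + 0.0468·11) / (0.021 + 0.0468) = 6.185/0.0678 = 91.22 mg/L.

91.2 mg/L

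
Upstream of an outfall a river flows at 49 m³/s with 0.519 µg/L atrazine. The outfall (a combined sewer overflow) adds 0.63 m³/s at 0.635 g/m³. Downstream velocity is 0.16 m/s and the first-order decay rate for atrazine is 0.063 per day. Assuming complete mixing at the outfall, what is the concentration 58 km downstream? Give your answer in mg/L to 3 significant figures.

0.00658 mg/L

0.519 µg/L = 0.000519 mg/L.
After complete mixing, C₀ = (0.63·0.635 + 49·0.000519) / 49.63 = 0.008573 mg/L.
Travel time t = 5.8e+04 m / 0.16 m/s = 3.625e+05 s = 4.196 d.
C = 0.008573·exp(−0.063·4.196) = 0.008573·0.7677 = 0.006582 mg/L.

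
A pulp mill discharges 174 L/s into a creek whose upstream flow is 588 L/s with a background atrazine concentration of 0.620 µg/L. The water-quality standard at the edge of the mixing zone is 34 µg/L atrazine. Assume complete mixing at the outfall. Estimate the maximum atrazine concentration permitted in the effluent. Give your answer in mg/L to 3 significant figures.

0.147 mg/L

174 L/s = 0.174 m³/s.
588 L/s = 0.588 m³/s.
0.620 µg/L = 0.00062 mg/L.
34 µg/L = 0.034 mg/L.
Mass balance: 0.034·0.762 = 0.174·Cₑ + 0.588·0.00062.
Cₑ = (0.02591 − 0.0003646) / 0.174 = 0.1468 mg/L.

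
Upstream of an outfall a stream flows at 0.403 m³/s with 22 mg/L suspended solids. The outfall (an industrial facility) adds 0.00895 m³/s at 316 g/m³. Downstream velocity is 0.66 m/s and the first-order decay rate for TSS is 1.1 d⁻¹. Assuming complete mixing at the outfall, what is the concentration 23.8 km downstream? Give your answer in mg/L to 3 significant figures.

17.9 mg/L

After complete mixing, C₀ = (0.00895·316 + 0.403·22) / 0.412 = 28.39 mg/L.
Travel time t = 2.38e+04 m / 0.66 m/s = 3.606e+04 s = 0.4174 d.
C = 28.39·exp(−1.1·0.4174) = 28.39·0.6318 = 17.94 mg/L.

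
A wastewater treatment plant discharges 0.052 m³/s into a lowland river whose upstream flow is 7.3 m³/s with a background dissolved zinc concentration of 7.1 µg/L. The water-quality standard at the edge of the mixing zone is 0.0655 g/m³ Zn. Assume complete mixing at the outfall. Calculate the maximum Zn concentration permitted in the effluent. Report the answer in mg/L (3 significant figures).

7.1 µg/L = 0.0071 mg/L.
Mass balance: 0.0655·7.352 = 0.052·Cₑ + 7.3·0.0071.
Cₑ = (0.4816 − 0.05183) / 0.052 = 8.264 mg/L.

8.26 mg/L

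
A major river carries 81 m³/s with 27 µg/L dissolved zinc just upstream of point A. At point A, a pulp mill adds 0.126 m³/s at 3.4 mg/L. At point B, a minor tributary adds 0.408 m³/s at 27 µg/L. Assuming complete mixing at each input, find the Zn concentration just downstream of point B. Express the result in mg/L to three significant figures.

0.0322 mg/L

27 µg/L = 0.027 mg/L.
After input A: C = (81·0.027 + 0.126·3.4) / 81.13 = 0.03224 mg/L.
27 µg/L = 0.027 mg/L.
After input B: C = (81.13·0.03224 + 0.408·0.027) / 81.53 = 0.03221 mg/L.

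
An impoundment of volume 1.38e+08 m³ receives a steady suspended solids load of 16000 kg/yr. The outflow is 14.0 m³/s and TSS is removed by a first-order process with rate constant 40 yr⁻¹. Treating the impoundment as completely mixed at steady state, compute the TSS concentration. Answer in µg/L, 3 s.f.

Outflow Q = 14.0 m³/s × 3.156e+07 s/yr = 4.418e+08 m³/yr.
Steady-state CSTR mass balance: W = Q·C + k·V·C, so C = W/(Q + kV).
Q + kV = 4.418e+08 + 40·1.38e+08 = 5.962e+09 m³/yr.
C = 16000/5.962e+09 = 2.684e-06 kg/m³ = 0.002684 mg/L = 2.684 µg/L.

2.68 µg/L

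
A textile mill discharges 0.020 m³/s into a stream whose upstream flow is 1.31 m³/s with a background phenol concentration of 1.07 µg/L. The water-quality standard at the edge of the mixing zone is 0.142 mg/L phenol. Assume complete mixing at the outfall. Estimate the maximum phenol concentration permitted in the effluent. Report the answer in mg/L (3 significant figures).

9.37 mg/L

1.07 µg/L = 0.00107 mg/L.
Mass balance: 0.142·1.33 = 0.02·Cₑ + 1.31·0.00107.
Cₑ = (0.1889 − 0.001402) / 0.02 = 9.373 mg/L.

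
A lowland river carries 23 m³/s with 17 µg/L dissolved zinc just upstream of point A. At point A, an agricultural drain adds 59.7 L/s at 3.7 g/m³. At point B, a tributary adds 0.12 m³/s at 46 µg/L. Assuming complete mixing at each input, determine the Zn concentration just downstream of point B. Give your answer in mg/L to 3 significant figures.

17 µg/L = 0.017 mg/L.
59.7 L/s = 0.0597 m³/s.
After input A: C = (23·0.017 + 0.0597·3.7) / 23.06 = 0.02654 mg/L.
46 µg/L = 0.046 mg/L.
After input B: C = (23.06·0.02654 + 0.12·0.046) / 23.18 = 0.02664 mg/L.

0.0266 mg/L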